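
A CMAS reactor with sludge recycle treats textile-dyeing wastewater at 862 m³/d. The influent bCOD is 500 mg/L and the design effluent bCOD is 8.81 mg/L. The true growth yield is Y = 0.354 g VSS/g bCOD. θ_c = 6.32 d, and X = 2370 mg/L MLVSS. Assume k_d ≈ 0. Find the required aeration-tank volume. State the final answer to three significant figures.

Biomass mass balance (decay neglected): V·X = Y·Q·(S₀ − S)·θ_c, so V = 0.354 × 862 × (500 − 8.81) × 6.32 / 2370 = 399.7 m³.

V ≈ 400 m³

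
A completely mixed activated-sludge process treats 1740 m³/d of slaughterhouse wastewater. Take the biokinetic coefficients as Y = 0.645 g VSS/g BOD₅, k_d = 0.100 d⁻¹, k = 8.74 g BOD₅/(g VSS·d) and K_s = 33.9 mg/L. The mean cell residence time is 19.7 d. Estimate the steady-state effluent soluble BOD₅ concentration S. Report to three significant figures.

Effluent substrate depends only on kinetics and SRT: S = K_s(1 + k_d θ_c) / [θ_c(Yk − k_d) − 1] = 33.9 × (1 + 0.100 × 19.7) / [19.7 × (0.645 × 8.74 − 0.100) − 1] = 100.7 / 108.1 = 0.9315 mg/L.

S ≈ 0.932 mg/L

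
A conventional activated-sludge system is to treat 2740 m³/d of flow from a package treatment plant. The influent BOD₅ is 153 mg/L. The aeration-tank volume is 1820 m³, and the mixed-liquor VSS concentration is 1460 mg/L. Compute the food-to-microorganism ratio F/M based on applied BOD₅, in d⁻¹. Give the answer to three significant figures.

F/M = applied load / biomass = Q·S₀/(V·X) = 2740 × 153 / (1820 × 1460) = 0.1578 d⁻¹.

F/M ≈ 0.158 d⁻¹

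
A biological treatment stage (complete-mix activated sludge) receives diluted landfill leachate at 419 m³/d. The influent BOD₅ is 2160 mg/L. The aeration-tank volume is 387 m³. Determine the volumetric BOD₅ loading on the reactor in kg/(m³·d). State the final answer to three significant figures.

L_v ≈ 2.34 kg BOD₅/(m³·d)

Volumetric loading L_v = Q·S₀ / V = 419 × 2160 g/m³ / 387.0 m³ = 2339 g/(m³·d) = 2.339 kg BOD₅/(m³·d).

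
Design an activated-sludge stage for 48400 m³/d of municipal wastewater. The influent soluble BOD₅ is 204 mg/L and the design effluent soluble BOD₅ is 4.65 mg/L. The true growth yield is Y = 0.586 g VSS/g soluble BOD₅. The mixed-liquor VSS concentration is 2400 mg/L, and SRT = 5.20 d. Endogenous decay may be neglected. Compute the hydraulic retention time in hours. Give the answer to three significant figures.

With k_d = 0 the design equation reduces to V = Y Q (S₀−S) θ_c / X = 0.586 × 48400 × (204 − 4.65) × 5.20 / 2400 = 12250 m³.
Hydraulic retention time τ = V/Q = 12250 / 48400 = 0.2531 d = 6.075 h.

τ ≈ 6.07 h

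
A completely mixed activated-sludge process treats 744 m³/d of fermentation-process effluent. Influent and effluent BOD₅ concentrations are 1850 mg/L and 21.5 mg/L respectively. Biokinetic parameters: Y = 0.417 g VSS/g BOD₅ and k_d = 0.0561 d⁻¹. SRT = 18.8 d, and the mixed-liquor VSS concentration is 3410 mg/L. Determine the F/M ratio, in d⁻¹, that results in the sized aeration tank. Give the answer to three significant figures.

F/M ≈ 0.265 d⁻¹

From the SRT design equation V = Y Q (S₀−S) θ_c / [X (1 + k_d θ_c)] = 0.417 × 744 × (1850 − 21.5) × 18.8 / [3410 × (1 + 0.0561 × 18.8)] = 1.07×10^7 / 7006 = 1522 m³.
Food-to-microorganism ratio F/M = Q S₀ / (V X) = 744 × 1850 / (1522 × 3410) = 0.2652 d⁻¹.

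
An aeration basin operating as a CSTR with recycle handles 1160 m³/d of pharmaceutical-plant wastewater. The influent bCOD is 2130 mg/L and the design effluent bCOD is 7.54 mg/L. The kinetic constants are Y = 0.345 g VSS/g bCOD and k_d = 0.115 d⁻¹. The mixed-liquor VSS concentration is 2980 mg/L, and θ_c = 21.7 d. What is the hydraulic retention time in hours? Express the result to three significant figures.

From the SRT design equation V = Y Q (S₀−S) θ_c / [X (1 + k_d θ_c)] = 0.345 × 1160 × (2130 − 7.54) × 21.7 / [2980 × (1 + 0.115 × 21.7)] = 1.84×10^7 / 10417 = 1770 m³.
HRT = V/Q = 1770 m³ / 1160 m³·d⁻¹ = 1.525 d × 24 = 36.61 h.

τ ≈ 36.6 h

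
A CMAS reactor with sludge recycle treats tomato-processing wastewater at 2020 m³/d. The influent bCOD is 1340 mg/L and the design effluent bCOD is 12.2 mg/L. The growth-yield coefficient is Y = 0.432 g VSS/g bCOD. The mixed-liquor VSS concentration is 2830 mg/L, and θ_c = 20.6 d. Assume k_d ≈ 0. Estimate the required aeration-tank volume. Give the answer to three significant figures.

V ≈ 8430 m³

V·X = Y·Q·ΔS·θ_c gives V = 0.432 × 2020 × (1340 − 12.2) × 20.6 / 2830 = 8434 m³.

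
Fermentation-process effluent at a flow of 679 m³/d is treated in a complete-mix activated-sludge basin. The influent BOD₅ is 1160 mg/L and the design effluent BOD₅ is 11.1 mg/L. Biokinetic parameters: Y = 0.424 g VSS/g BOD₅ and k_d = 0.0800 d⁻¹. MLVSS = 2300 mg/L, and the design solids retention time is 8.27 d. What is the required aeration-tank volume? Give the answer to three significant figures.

Steady-state biomass mass balance: V·X·(1 + k_d·θ_c) = Y·Q·(S₀ − S)·θ_c, so V = 0.424 × 679 × (1160 − 11.1) × 8.27 / [2300 × (1 + 0.0800 × 8.27)] = 2.74×10^6 / 3822 = 715.8 m³.

V ≈ 716 m³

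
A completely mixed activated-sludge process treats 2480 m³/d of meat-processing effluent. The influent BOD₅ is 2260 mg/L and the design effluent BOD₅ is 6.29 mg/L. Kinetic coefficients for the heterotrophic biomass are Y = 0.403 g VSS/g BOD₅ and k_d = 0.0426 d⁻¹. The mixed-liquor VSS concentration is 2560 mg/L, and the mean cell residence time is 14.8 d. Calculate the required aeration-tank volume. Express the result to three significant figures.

V ≈ 7990 m³

Rearranging the biomass balance for a CMAS with decay, V = Y·Q·ΔS·θ_c / [X·(1+k_d θ_c)] = 0.403 × 2480 × (2260 − 6.29) × 14.8 / [2560 × (1 + 0.0426 × 14.8)] = 3.33×10^7 / 4174 = 7987 m³.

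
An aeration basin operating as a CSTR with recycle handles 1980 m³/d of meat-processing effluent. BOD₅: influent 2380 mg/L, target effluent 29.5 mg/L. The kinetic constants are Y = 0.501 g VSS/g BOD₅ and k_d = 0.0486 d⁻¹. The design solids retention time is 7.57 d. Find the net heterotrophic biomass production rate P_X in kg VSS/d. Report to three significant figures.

P_X ≈ 1700 kg VSS/d

The observed yield is Y_obs = Y/(1 + k_d·θ_c) = 0.501 / (1 + 0.0486 × 7.57) = 0.501 / 1.368 = 0.3663 g VSS per g BOD₅ removed.
ΔS = 2380 − 29.5 = 2350 mg/L, so the substrate removal rate is 1980 × 2350/1000 = 4654 kg BOD₅/d.
So the net sludge growth is P_X = 0.3663 × 4654 = 1705 kg VSS/d.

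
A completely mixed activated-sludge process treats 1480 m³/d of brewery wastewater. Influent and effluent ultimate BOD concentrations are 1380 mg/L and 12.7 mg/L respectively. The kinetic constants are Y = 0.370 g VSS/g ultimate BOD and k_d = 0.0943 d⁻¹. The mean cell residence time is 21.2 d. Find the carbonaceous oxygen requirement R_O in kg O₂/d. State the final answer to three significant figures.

The observed yield is Y_obs = Y/(1 + k_d·θ_c) = 0.370 / (1 + 0.0943 × 21.2) = 0.370 / 2.999 = 0.1234 g VSS per g ultimate BOD removed.
Q·(S₀ − S) = 1480 × (1380 − 12.7) × 10⁻³ = 2024 kg/d removed.
Biomass synthesised: P_X = Y_obs × 2024 = 249.6 kg VSS/d.
R_O = Q·(S₀ − S) − 1.42·P_X = 2024 − 1.42 × 249.6 = 1669 kg O₂/d.

R_O ≈ 1670 kg O₂/d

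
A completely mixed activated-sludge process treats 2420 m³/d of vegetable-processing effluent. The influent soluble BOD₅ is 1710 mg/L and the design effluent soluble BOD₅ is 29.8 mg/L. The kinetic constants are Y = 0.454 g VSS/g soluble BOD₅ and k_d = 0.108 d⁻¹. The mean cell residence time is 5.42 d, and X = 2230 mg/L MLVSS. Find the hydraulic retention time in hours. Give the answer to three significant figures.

Rearranging the biomass balance for a CMAS with decay, V = Y·Q·ΔS·θ_c / [X·(1+k_d θ_c)] = 0.454 × 2420 × (1710 − 29.8) × 5.42 / [2230 × (1 + 0.108 × 5.42)] = 1×10^7 / 3535 = 2830 m³.
HRT = V/Q = 2830 m³ / 2420 m³·d⁻¹ = 1.169 d × 24 = 28.07 h.

τ ≈ 28.1 h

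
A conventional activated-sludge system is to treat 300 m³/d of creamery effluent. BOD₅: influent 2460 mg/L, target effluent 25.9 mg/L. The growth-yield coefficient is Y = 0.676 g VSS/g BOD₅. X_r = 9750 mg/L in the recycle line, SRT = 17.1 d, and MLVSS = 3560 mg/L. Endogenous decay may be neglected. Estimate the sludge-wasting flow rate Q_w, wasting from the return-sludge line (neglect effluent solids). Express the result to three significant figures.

Biomass mass balance (decay neglected): V·X = Y·Q·(S₀ − S)·θ_c, so V = 0.676 × 300 × (2460 − 25.9) × 17.1 / 3560 = 2371 m³.
θ_c = V·X/(Q_w·X_r) when wasting from the recycle, so Q_w = V·X/(θ_c·X_r) = 2371 × 3560 / (17.1 × 9750) = 50.63 m³/d.

Q_w ≈ 50.6 m³/d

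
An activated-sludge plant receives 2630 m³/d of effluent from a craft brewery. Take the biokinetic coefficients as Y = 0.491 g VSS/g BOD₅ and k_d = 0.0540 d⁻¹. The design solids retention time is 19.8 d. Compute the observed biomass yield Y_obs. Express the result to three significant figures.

The observed yield is Y_obs = Y/(1 + k_d·θ_c) = 0.491 / (1 + 0.0540 × 19.8) = 0.491 / 2.069 = 0.2373 g VSS per g BOD₅ removed.

Y_obs ≈ 0.237 g VSS/g BOD₅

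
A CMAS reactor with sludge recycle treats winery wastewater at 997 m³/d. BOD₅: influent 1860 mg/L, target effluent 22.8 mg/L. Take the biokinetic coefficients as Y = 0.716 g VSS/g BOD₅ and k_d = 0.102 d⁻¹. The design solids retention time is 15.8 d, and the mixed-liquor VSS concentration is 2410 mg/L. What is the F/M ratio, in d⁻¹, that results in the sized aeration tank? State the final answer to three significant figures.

From the SRT design equation V = Y Q (S₀−S) θ_c / [X (1 + k_d θ_c)] = 0.716 × 997 × (1860 − 22.8) × 15.8 / [2410 × (1 + 0.102 × 15.8)] = 2.07×10^7 / 6294 = 3292 m³.
F/M = Q·S₀ / (V·X) = 997 × 1860 / (3292 × 2410) = 0.2337 g BOD₅·(g VSS·d)⁻¹.

F/M ≈ 0.234 d⁻¹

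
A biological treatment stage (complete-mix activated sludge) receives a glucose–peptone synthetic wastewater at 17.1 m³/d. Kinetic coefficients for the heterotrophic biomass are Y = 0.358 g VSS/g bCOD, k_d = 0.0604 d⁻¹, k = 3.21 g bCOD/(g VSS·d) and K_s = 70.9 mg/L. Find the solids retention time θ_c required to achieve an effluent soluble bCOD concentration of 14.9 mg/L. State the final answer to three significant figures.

θ_c ≈ 7.19 d

Specific growth rate at S = 14.9 mg/L: μ = YkS/(K_s+S) = 0.358·3.21·14.9/(70.9+14.9) = 0.1996 d⁻¹.
θ_c = 1/(μ − k_d) = 1/(0.1996 − 0.0604) = 1/0.1392 = 7.186 d.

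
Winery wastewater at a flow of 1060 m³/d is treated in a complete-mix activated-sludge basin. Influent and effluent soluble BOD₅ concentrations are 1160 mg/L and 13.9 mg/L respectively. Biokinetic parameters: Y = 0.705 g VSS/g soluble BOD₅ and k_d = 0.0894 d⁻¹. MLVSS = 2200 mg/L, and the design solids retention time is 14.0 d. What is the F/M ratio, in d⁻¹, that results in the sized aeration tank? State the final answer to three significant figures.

F/M ≈ 0.231 d⁻¹

Steady-state biomass mass balance: V·X·(1 + k_d·θ_c) = Y·Q·(S₀ − S)·θ_c, so V = 0.705 × 1060 × (1160 − 13.9) × 14.0 / [2200 × (1 + 0.0894 × 14.0)] = 1.2×10^7 / 4954 = 2421 m³.
Food-to-microorganism ratio F/M = Q S₀ / (V X) = 1060 × 1160 / (2421 × 2200) = 0.2309 d⁻¹.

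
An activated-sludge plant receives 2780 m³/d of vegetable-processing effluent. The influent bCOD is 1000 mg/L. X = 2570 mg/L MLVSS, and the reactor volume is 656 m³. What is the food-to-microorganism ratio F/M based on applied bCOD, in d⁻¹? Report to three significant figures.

F/M = applied load / biomass = Q·S₀/(V·X) = 2780 × 1000 / (656.0 × 2570) = 1.649 d⁻¹.

F/M ≈ 1.65 d⁻¹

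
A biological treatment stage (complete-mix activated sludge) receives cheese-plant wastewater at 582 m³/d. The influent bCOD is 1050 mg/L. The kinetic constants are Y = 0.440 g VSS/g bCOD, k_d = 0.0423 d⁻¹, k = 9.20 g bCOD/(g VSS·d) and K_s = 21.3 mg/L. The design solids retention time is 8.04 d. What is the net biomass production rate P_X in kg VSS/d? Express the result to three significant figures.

From the Monod/SRT balance for a CMAS, S = K_s·(1+k_d θ_c)/[θ_c·(Y k − k_d) − 1] = 21.3 × (1 + 0.0423 × 8.04) / [8.04 × (0.440 × 9.20 − 0.0423) − 1] = 28.54 / 31.21 = 0.9147 mg/L.
Y_obs = Y / (1 + k_d θ_c) = 0.440 / (1 + 0.0423 × 8.04) = 0.440 / 1.340 = 0.3283.
Substrate removed = Q·(S₀ − S) = 582 m³/d × (1050 − 0.915) g/m³ = 6.11×10^5 g/d = 610.6 kg/d.
Biomass produced: P_X = Y_obs·Q·ΔS = 0.3283 × 610.6 ≈ 200.5 kg VSS/d.

P_X ≈ 200 kg VSS/d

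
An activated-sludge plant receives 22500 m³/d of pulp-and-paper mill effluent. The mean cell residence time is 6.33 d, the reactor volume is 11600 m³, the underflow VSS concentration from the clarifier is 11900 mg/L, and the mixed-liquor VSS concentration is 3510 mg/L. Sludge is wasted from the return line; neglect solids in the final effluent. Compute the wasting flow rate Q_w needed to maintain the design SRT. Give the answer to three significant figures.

Q_w ≈ 541 m³/d

Q_w = (V·X)/(θ_c X_r) = 11600 × 3510 / (6.33 × 11900) = 540.5 m³/d.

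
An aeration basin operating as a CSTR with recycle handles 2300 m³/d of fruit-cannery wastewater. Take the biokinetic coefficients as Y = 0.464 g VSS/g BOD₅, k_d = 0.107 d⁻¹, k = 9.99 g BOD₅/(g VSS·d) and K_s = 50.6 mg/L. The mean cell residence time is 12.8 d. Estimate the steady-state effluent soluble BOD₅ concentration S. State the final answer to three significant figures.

S ≈ 2.10 mg/L

From the Monod/SRT balance for a CMAS, S = K_s·(1+k_d θ_c)/[θ_c·(Y k − k_d) − 1] = 50.6 × (1 + 0.107 × 12.8) / [12.8 × (0.464 × 9.99 − 0.107) − 1] = 119.9 / 56.96 = 2.105 mg/L.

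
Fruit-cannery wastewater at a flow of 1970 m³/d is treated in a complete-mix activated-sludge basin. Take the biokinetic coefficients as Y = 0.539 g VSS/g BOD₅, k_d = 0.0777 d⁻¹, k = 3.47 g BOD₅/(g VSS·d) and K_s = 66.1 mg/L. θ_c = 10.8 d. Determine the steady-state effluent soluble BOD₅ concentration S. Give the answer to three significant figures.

For a completely mixed reactor with recycle the Lawrence–McCarty relation gives S = K_s·(1 + k_d·θ_c) / [θ_c·(Y·k − k_d) − 1] = 66.1 × (1 + 0.0777 × 10.8) / [10.8 × (0.539 × 3.47 − 0.0777) − 1] = 121.6 / 18.36 = 6.621 mg/L.

S ≈ 6.62 mg/L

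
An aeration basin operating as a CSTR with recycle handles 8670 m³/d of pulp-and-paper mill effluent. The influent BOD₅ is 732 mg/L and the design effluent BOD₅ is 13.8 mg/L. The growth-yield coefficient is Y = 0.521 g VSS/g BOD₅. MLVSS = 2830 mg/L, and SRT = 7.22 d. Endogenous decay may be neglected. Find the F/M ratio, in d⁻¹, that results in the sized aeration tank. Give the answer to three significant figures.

F/M ≈ 0.271 d⁻¹

V·X = Y·Q·ΔS·θ_c gives V = 0.521 × 8670 × (732 − 13.8) × 7.22 / 2830 = 8277 m³.
Food-to-microorganism ratio F/M = Q S₀ / (V X) = 8670 × 732 / (8277 × 2830) = 0.2710 d⁻¹.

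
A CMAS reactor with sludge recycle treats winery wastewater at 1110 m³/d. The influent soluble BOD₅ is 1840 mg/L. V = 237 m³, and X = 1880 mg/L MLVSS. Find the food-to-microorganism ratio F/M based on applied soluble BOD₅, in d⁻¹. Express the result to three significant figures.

F/M ≈ 4.58 d⁻¹

F/M = applied load / biomass = Q·S₀/(V·X) = 1110 × 1840 / (237.0 × 1880) = 4.584 d⁻¹.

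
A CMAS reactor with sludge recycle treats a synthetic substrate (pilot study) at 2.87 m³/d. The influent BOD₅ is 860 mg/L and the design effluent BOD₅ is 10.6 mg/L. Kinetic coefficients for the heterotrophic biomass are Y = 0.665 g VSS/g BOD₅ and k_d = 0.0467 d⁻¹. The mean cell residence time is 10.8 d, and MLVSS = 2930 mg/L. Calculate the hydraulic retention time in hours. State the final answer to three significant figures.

Rearranging the biomass balance for a CMAS with decay, V = Y·Q·ΔS·θ_c / [X·(1+k_d θ_c)] = 0.665 × 2.87 × (860 − 10.6) × 10.8 / [2930 × (1 + 0.0467 × 10.8)] = 1.75×10^4 / 4408 = 3.972 m³.
τ = V/Q = 3.972/2.87 = 1.384 d, or 33.22 h.

τ ≈ 33.2 h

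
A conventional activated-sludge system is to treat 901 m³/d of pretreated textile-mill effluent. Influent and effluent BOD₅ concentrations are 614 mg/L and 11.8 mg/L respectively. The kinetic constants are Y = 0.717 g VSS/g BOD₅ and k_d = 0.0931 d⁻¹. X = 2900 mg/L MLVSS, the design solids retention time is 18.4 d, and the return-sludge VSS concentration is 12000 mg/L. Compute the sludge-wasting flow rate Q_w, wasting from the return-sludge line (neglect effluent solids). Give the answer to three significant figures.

Steady-state biomass mass balance: V·X·(1 + k_d·θ_c) = Y·Q·(S₀ − S)·θ_c, so V = 0.717 × 901 × (614 − 11.8) × 18.4 / [2900 × (1 + 0.0931 × 18.4)] = 7.16×10^6 / 7868 = 909.8 m³.
Q_w = (V·X)/(θ_c X_r) = 909.8 × 2900 / (18.4 × 12000) = 11.95 m³/d.

Q_w ≈ 11.9 m³/d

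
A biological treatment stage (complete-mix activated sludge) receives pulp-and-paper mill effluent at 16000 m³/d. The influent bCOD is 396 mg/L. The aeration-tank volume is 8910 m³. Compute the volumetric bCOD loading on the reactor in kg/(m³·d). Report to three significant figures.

L_v ≈ 0.711 kg bCOD/(m³·d)

Volumetric loading L_v = Q·S₀ / V = 16000 × 396 g/m³ / 8910 m³ = 711.1 g/(m³·d) = 0.7111 kg bCOD/(m³·d).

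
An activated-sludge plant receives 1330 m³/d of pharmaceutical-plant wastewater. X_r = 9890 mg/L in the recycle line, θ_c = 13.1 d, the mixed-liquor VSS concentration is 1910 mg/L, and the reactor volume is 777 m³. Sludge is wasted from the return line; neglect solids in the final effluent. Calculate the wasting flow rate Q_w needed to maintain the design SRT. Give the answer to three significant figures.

Q_w ≈ 11.5 m³/d

θ_c = V·X/(Q_w·X_r) when wasting from the recycle, so Q_w = V·X/(θ_c·X_r) = 777.0 × 1910 / (13.1 × 9890) = 11.45 m³/d.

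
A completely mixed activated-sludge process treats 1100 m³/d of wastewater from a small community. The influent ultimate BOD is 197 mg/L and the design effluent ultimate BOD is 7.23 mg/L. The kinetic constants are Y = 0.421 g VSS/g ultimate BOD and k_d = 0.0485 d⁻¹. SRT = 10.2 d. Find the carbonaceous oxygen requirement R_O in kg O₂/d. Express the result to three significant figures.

Y_obs = Y / (1 + k_d θ_c) = 0.421 / (1 + 0.0485 × 10.2) = 0.421 / 1.495 = 0.2817.
ΔS = 197 − 7.23 = 189.8 mg/L, so the substrate removal rate is 1100 × 189.8/1000 = 208.7 kg ultimate BOD/d.
P_X = Y_obs·Q·(S₀ − S) = 0.2817 × 208.7 = 58.80 kg VSS/d.
R_O = Q·ΔS − 1.42 P_X = 208.7 − 83.49 = 125.3 kg O₂/d.

R_O ≈ 125 kg O₂/d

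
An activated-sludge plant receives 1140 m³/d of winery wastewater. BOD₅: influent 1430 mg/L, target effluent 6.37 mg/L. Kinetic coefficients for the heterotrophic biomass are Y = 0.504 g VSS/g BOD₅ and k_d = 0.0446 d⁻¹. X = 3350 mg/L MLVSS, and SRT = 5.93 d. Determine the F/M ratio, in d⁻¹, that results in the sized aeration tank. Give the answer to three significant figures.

F/M ≈ 0.425 d⁻¹

Rearranging the biomass balance for a CMAS with decay, V = Y·Q·ΔS·θ_c / [X·(1+k_d θ_c)] = 0.504 × 1140 × (1430 − 6.37) × 5.93 / [3350 × (1 + 0.0446 × 5.93)] = 4.85×10^6 / 4236 = 1145 m³.
Food-to-microorganism ratio F/M = Q S₀ / (V X) = 1140 × 1430 / (1145 × 3350) = 0.4250 d⁻¹.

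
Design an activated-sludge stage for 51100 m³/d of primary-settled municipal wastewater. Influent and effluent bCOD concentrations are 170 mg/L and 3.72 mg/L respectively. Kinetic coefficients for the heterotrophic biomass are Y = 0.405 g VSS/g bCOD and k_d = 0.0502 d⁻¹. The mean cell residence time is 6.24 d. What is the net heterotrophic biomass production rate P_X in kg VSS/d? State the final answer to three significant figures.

Y_obs = Y / (1 + k_d θ_c) = 0.405 / (1 + 0.0502 × 6.24) = 0.405 / 1.313 = 0.3084.
Substrate removed = Q·(S₀ − S) = 51100 m³/d × (170 − 3.72) g/m³ = 8.5×10^6 g/d = 8497 kg/d.
Biomass produced: P_X = Y_obs·Q·ΔS = 0.3084 × 8497 ≈ 2620 kg VSS/d.

P_X ≈ 2620 kg VSS/d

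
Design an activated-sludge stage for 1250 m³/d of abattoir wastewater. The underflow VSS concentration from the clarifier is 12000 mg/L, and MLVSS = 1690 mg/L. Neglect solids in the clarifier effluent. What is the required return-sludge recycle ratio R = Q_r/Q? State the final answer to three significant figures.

R ≈ 0.164

Mass balance around the secondary clarifier (neglecting effluent solids): R = X / (X_r − X) = 1690 / (12000 − 1690) = 0.1639.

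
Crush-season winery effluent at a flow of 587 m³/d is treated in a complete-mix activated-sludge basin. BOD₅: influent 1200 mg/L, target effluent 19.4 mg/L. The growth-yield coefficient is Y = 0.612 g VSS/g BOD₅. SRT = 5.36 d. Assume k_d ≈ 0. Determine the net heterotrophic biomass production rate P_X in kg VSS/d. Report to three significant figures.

P_X ≈ 424 kg VSS/d

Since k_d ≈ 0, Y_obs = Y = 0.612 g VSS/g BOD₅.
Q·(S₀ − S) = 587 × (1200 − 19.4) × 10⁻³ = 693.0 kg/d removed.
Net biomass production P_X = Y_obs × Q·(S₀ − S) = 0.6120 × 693.0 = 424.1 kg VSS/d.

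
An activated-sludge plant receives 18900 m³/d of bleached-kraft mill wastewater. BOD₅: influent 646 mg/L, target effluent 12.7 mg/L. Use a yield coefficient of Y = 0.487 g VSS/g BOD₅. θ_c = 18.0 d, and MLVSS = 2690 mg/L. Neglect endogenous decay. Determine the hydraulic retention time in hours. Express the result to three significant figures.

V·X = Y·Q·ΔS·θ_c gives V = 0.487 × 18900 × (646 − 12.7) × 18.0 / 2690 = 39005 m³.
HRT = V/Q = 39005 m³ / 18900 m³·d⁻¹ = 2.064 d × 24 = 49.53 h.

τ ≈ 49.5 h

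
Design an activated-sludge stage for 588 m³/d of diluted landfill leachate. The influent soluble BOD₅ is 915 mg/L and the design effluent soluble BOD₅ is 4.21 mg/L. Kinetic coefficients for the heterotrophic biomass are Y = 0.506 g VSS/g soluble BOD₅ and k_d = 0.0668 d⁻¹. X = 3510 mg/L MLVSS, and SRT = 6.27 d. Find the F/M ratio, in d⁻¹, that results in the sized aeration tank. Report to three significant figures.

Rearranging the biomass balance for a CMAS with decay, V = Y·Q·ΔS·θ_c / [X·(1+k_d θ_c)] = 0.506 × 588 × (915 − 4.21) × 6.27 / [3510 × (1 + 0.0668 × 6.27)] = 1.7×10^6 / 4980 = 341.2 m³.
F/M = Q·S₀ / (V·X) = 588 × 915 / (341.2 × 3510) = 0.4493 g soluble BOD₅·(g VSS·d)⁻¹.

F/M ≈ 0.449 d⁻¹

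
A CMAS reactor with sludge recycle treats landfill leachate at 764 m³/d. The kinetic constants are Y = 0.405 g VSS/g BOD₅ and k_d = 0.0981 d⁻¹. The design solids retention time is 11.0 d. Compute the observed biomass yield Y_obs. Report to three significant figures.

Y_obs ≈ 0.195 g VSS/g BOD₅

Observed yield with endogenous decay: Y_obs = Y / (1 + k_d·θ_c) = 0.405 / (1 + 0.0981 × 11.0) = 0.405 / 2.079 = 0.1948 g VSS/g BOD₅.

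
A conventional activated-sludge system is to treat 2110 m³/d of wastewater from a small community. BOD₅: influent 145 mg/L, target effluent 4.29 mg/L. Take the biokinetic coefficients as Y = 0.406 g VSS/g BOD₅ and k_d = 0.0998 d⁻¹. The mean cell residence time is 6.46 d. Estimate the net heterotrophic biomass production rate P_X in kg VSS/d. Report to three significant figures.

P_X ≈ 73.3 kg VSS/d

Correct the yield for decay: Y_obs = Y/(1 + k_d θ_c) = 0.406 / (1 + 0.0998 × 6.46) = 0.406 / 1.645 = 0.2469.
Q·(S₀ − S) = 2110 × (145 − 4.29) × 10⁻³ = 296.9 kg/d removed.
Biomass produced: P_X = Y_obs·Q·ΔS = 0.2469 × 296.9 ≈ 73.29 kg VSS/d.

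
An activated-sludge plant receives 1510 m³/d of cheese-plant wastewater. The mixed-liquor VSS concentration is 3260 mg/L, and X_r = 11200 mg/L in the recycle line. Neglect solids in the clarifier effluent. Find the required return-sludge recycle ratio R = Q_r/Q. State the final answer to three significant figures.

Mass balance around the secondary clarifier (neglecting effluent solids): R = X / (X_r − X) = 3260 / (11200 − 3260) = 0.4106.

R ≈ 0.411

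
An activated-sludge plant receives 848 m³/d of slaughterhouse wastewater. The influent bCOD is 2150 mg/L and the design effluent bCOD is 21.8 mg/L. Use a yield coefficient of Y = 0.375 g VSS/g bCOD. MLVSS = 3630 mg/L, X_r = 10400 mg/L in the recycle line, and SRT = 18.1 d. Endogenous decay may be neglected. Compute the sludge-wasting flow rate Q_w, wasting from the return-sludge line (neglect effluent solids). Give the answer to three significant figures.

V·X = Y·Q·ΔS·θ_c gives V = 0.375 × 848 × (2150 − 21.8) × 18.1 / 3630 = 3375 m³.
Wasting from the return line (neglecting effluent solids): Q_w = V·X / (θ_c·X_r) = 3375 × 3630 / (18.1 × 10400) = 65.07 m³/d.

Q_w ≈ 65.1 m³/d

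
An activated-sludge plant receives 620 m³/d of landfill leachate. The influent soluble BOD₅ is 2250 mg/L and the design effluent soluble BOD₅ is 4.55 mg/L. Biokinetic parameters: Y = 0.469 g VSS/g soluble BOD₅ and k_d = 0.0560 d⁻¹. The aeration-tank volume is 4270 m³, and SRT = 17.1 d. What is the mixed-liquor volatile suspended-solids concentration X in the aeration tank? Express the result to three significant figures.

X ≈ 1340 mg/L

From V·X·(1 + k_d·θ_c) = Y·Q·(S₀ − S)·θ_c: X = 0.469 × 620 × (2250 − 4.55) × 17.1 / [4270 × (1 + 0.0560 × 17.1)] = 1336 mg/L.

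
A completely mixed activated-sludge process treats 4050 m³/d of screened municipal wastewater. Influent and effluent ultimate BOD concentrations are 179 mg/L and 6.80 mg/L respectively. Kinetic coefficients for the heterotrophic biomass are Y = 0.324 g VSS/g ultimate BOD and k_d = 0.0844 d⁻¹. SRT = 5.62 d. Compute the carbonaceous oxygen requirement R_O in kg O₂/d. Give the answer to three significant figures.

R_O ≈ 480 kg O₂/d

The observed yield is Y_obs = Y/(1 + k_d·θ_c) = 0.324 / (1 + 0.0844 × 5.62) = 0.324 / 1.474 = 0.2198 g VSS per g ultimate BOD removed.
Substrate removed = Q·(S₀ − S) = 4050 m³/d × (179 − 6.80) g/m³ = 6.97×10^5 g/d = 697.4 kg/d.
P_X = Y_obs·Q·(S₀ − S) = 0.2198 × 697.4 = 153.3 kg VSS/d.
R_O = Q·(S₀ − S) − 1.42·P_X = 697.4 − 1.42 × 153.3 = 479.8 kg O₂/d.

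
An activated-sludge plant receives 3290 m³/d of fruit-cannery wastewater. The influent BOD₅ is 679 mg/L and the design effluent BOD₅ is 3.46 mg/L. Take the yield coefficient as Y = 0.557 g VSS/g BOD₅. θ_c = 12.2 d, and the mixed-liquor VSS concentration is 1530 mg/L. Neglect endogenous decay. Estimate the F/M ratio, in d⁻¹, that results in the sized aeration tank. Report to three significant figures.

V·X = Y·Q·ΔS·θ_c gives V = 0.557 × 3290 × (679 − 3.46) × 12.2 / 1530 = 9871 m³.
F/M = Q·S₀ / (V·X) = 3290 × 679 / (9871 × 1530) = 0.1479 g BOD₅·(g VSS·d)⁻¹.

F/M ≈ 0.148 d⁻¹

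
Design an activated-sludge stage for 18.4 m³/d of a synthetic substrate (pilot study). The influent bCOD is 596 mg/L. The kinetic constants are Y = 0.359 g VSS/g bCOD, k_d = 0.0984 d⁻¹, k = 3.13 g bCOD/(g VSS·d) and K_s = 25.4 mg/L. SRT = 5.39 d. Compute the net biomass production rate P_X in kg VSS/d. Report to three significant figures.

P_X ≈ 2.54 kg VSS/d

From the Monod/SRT balance for a CMAS, S = K_s·(1+k_d θ_c)/[θ_c·(Y k − k_d) − 1] = 25.4 × (1 + 0.0984 × 5.39) / [5.39 × (0.359 × 3.13 − 0.0984) − 1] = 38.87 / 4.526 = 8.588 mg/L.
The observed yield is Y_obs = Y/(1 + k_d·θ_c) = 0.359 / (1 + 0.0984 × 5.39) = 0.359 / 1.530 = 0.2346 g VSS per g bCOD removed.
Q·(S₀ − S) = 18.4 × (596 − 8.59) × 10⁻³ = 10.81 kg/d removed.
Biomass produced: P_X = Y_obs·Q·ΔS = 0.2346 × 10.81 ≈ 2.535 kg VSS/d.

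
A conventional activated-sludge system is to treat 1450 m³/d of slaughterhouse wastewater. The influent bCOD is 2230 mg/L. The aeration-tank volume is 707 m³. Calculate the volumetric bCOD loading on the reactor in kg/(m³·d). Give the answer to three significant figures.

Applied bCOD load per unit volume = Q·S₀/V = (1450 × 2230/1000)/707.0 = 4.574 kg bCOD·m⁻³·d⁻¹.

L_v ≈ 4.57 kg bCOD/(m³·d)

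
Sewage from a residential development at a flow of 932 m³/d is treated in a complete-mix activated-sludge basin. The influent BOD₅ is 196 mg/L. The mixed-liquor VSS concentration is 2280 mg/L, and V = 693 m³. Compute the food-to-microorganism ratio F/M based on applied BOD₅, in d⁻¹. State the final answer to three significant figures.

Food-to-microorganism ratio F/M = Q S₀ / (V X) = 932 × 196 / (693.0 × 2280) = 0.1156 d⁻¹.

F/M ≈ 0.116 d⁻¹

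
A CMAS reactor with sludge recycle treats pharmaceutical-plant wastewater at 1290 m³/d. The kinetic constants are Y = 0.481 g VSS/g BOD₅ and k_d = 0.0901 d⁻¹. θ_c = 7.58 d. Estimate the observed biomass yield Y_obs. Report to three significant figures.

Correct the yield for decay: Y_obs = Y/(1 + k_d θ_c) = 0.481 / (1 + 0.0901 × 7.58) = 0.481 / 1.683 = 0.2858.

Y_obs ≈ 0.286 g VSS/g BOD₅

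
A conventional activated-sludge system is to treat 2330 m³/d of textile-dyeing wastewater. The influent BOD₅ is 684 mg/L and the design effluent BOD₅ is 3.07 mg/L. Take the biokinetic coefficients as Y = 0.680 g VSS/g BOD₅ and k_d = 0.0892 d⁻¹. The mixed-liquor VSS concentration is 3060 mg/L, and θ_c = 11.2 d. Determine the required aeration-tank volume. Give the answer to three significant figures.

From the SRT design equation V = Y Q (S₀−S) θ_c / [X (1 + k_d θ_c)] = 0.680 × 2330 × (684 − 3.07) × 11.2 / [3060 × (1 + 0.0892 × 11.2)] = 1.21×10^7 / 6117 = 1975 m³.

V ≈ 1980 m³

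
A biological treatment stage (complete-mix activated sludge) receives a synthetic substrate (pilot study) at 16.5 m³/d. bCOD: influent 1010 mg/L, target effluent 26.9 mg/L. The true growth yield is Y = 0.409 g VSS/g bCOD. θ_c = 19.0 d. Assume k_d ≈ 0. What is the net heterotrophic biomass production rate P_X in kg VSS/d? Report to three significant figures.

With endogenous decay neglected, the observed yield equals the true yield: Y_obs = Y = 0.409 g VSS/g bCOD.
Q·(S₀ − S) = 16.5 × (1010 − 26.9) × 10⁻³ = 16.22 kg/d removed.
So the net sludge growth is P_X = 0.4090 × 16.22 = 6.634 kg VSS/d.

P_X ≈ 6.63 kg VSS/d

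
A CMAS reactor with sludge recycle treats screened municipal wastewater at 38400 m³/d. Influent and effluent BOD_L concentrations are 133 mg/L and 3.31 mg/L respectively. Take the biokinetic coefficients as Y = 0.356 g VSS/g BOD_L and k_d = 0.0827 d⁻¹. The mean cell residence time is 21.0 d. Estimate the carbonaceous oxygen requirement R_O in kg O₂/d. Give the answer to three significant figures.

Correct the yield for decay: Y_obs = Y/(1 + k_d θ_c) = 0.356 / (1 + 0.0827 × 21.0) = 0.356 / 2.737 = 0.1301.
Q·(S₀ − S) = 38400 × (133 − 3.31) × 10⁻³ = 4980 kg/d removed.
P_X = Y_obs·Q·(S₀ − S) = 0.1301 × 4980 = 647.8 kg VSS/d.
R_O = Q·ΔS − 1.42 P_X = 4980 − 919.9 = 4060 kg O₂/d.

R_O ≈ 4060 kg O₂/d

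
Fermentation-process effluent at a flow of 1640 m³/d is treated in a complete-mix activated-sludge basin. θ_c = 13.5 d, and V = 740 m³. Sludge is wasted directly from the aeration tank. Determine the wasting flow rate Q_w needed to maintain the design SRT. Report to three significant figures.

With mixed-liquor wasting, θ_c = V/Q_w, so Q_w = V/θ_c = 740.0/13.5 = 54.81 m³/d.

Q_w ≈ 54.8 m³/d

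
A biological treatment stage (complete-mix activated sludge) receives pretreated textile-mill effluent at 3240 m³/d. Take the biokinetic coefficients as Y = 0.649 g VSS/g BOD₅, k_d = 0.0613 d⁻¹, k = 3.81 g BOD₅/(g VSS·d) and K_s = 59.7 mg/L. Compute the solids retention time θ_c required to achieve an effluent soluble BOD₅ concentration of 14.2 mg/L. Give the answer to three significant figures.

Specific growth rate at S = 14.2 mg/L: μ = YkS/(K_s+S) = 0.649·3.81·14.2/(59.7+14.2) = 0.4751 d⁻¹.
θ_c = 1/(μ − k_d) = 1/(0.4751 − 0.0613) = 1/0.4138 = 2.416 d.

θ_c ≈ 2.42 d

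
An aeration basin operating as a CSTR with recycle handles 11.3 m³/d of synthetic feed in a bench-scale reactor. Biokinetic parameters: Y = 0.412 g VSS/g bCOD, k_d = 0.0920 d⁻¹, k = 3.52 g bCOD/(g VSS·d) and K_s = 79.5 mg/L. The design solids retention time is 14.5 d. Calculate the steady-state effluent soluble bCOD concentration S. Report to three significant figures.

From the Monod/SRT balance for a CMAS, S = K_s·(1+k_d θ_c)/[θ_c·(Y k − k_d) − 1] = 79.5 × (1 + 0.0920 × 14.5) / [14.5 × (0.412 × 3.52 − 0.0920) − 1] = 185.6 / 18.69 = 9.926 mg/L.

S ≈ 9.93 mg/L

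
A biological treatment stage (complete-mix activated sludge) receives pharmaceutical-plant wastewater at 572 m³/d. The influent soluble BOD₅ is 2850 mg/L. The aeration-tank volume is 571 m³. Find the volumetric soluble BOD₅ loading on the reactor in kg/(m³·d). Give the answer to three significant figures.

L_v = Q S₀ / V = 572 × 2850 × 10⁻³ / 571.0 = 2.855 kg/(m³·d).

L_v ≈ 2.85 kg soluble BOD₅/(m³·d)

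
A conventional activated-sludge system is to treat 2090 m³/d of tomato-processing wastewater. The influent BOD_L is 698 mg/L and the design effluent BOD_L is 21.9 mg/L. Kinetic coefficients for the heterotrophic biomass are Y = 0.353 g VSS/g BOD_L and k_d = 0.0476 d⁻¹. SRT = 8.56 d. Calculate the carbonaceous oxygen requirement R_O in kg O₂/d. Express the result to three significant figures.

Observed yield with endogenous decay: Y_obs = Y / (1 + k_d·θ_c) = 0.353 / (1 + 0.0476 × 8.56) = 0.353 / 1.407 = 0.2508 g VSS/g BOD_L.
Mass of BOD_L removed per day: Q(S₀ − S) = 2090 × 676.1 g/m³ = 1413 kg/d.
Biomass synthesised: P_X = Y_obs × 1413 = 354.4 kg VSS/d.
Carbonaceous O₂ demand = substrate oxidised − cell-mass equivalent = 1413 − 1.42 × 354.4 = 909.8 kg O₂/d.

R_O ≈ 910 kg O₂/d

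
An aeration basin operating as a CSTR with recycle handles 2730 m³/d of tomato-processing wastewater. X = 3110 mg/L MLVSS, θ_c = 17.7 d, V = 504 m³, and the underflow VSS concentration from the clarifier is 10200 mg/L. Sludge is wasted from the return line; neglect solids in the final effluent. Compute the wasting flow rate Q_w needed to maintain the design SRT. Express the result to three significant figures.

θ_c = V·X/(Q_w·X_r) when wasting from the recycle, so Q_w = V·X/(θ_c·X_r) = 504.0 × 3110 / (17.7 × 10200) = 8.682 m³/d.

Q_w ≈ 8.68 m³/d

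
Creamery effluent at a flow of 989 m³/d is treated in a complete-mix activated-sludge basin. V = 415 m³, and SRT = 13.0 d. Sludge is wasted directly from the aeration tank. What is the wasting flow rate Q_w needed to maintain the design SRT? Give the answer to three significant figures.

Q_w ≈ 31.9 m³/d

Wasting from the aeration tank: Q_w = V / θ_c = 415.0 / 13.0 = 31.92 m³/d.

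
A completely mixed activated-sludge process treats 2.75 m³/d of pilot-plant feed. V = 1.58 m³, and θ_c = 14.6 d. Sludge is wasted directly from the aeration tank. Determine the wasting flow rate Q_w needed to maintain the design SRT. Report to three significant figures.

Q_w ≈ 0.108 m³/d

With mixed-liquor wasting, θ_c = V/Q_w, so Q_w = V/θ_c = 1.580/14.6 = 0.1082 m³/d.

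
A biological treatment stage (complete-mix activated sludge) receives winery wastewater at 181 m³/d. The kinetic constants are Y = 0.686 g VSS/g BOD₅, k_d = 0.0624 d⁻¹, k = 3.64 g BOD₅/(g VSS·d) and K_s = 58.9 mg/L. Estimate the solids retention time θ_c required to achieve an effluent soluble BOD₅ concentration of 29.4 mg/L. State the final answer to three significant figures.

θ_c ≈ 1.30 d

Specific growth rate at S = 29.4 mg/L: μ = YkS/(K_s+S) = 0.686·3.64·29.4/(58.9+29.4) = 0.8314 d⁻¹.
1/θ_c = 0.8314 − 0.0624 = 0.7690 d⁻¹, so θ_c = 1.300 d.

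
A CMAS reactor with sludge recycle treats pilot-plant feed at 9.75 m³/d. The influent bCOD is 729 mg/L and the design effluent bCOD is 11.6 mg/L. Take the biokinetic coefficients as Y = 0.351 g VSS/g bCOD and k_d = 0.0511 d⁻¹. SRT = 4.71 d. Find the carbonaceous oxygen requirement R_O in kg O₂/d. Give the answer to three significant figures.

R_O ≈ 4.18 kg O₂/d

The observed yield is Y_obs = Y/(1 + k_d·θ_c) = 0.351 / (1 + 0.0511 × 4.71) = 0.351 / 1.241 = 0.2829 g VSS per g bCOD removed.
Q·(S₀ − S) = 9.75 × (729 − 11.6) × 10⁻³ = 6.995 kg/d removed.
Biomass synthesised: P_X = Y_obs × 6.995 = 1.979 kg VSS/d.
R_O = Q·(S₀ − S) − 1.42·P_X = 6.995 − 1.42 × 1.979 = 4.185 kg O₂/d.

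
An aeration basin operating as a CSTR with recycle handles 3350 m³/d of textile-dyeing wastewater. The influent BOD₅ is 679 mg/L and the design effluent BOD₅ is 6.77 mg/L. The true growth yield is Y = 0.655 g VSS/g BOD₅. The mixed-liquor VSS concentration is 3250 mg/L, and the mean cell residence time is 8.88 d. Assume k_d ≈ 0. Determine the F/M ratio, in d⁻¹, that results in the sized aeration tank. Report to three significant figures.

F/M ≈ 0.174 d⁻¹

With k_d = 0 the design equation reduces to V = Y Q (S₀−S) θ_c / X = 0.655 × 3350 × (679 − 6.77) × 8.88 / 3250 = 4030 m³.
F/M = applied load / biomass = Q·S₀/(V·X) = 3350 × 679 / (4030 × 3250) = 0.1737 d⁻¹.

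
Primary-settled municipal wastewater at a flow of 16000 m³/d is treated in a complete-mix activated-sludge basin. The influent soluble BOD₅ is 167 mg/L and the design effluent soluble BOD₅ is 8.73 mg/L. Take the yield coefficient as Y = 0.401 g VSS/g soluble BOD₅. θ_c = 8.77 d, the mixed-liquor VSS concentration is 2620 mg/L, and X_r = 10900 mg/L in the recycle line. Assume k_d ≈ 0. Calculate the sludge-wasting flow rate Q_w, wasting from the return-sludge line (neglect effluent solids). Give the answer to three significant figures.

Q_w ≈ 93.2 m³/d

With k_d = 0 the design equation reduces to V = Y Q (S₀−S) θ_c / X = 0.401 × 16000 × (167 − 8.73) × 8.77 / 2620 = 3399 m³.
θ_c = V·X/(Q_w·X_r) when wasting from the recycle, so Q_w = V·X/(θ_c·X_r) = 3399 × 2620 / (8.77 × 10900) = 93.16 m³/d.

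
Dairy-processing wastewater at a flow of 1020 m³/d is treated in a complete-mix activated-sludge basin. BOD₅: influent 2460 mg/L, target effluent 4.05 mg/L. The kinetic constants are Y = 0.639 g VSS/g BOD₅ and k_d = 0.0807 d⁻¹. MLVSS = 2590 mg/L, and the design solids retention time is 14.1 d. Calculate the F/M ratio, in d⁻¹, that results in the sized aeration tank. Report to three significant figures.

From the SRT design equation V = Y Q (S₀−S) θ_c / [X (1 + k_d θ_c)] = 0.639 × 1020 × (2460 − 4.05) × 14.1 / [2590 × (1 + 0.0807 × 14.1)] = 2.26×10^7 / 5537 = 4076 m³.
F/M = applied load / biomass = Q·S₀/(V·X) = 1020 × 2460 / (4076 × 2590) = 0.2377 d⁻¹.

F/M ≈ 0.238 d⁻¹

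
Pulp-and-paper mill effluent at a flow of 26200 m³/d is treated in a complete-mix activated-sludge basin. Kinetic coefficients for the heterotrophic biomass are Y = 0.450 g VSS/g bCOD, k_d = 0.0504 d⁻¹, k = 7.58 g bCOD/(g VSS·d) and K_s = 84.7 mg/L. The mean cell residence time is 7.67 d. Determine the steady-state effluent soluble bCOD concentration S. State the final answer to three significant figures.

S ≈ 4.74 mg/L

For a completely mixed reactor with recycle the Lawrence–McCarty relation gives S = K_s·(1 + k_d·θ_c) / [θ_c·(Y·k − k_d) − 1] = 84.7 × (1 + 0.0504 × 7.67) / [7.67 × (0.450 × 7.58 − 0.0504) − 1] = 117.4 / 24.78 = 4.740 mg/L.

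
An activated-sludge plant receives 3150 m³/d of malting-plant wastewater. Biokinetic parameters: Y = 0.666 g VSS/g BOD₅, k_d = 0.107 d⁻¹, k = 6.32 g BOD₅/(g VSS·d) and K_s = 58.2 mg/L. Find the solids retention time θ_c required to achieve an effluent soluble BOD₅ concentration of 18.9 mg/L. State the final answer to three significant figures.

Specific growth rate at S = 18.9 mg/L: μ = YkS/(K_s+S) = 0.666·6.32·18.9/(58.2+18.9) = 1.032 d⁻¹.
Then 1/θ_c = μ − k_d = 1.032 − 0.107 = 0.9248 d⁻¹, giving θ_c = 1.081 d.

θ_c ≈ 1.08 d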